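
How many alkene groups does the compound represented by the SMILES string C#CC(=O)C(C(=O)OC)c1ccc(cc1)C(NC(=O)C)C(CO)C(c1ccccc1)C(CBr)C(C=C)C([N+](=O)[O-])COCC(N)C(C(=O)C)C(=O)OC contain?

Reading the structure from left to right:
  HC≡C: C≡C triple bond → alkyne.
  CO: –C(=O)– with carbon on both sides → ketone.
  CH(COOCH3): pendant –COOCH3: carbonyl C bonded to C and –OCH3 → ester.
  C6H4: para-disubstituted benzene ring → arene.
  CH(NHCOCH3): pendant –NHC(=O)CH3: N bonded to a carbonyl → amide (not amine).
  CH(CH2OH): pendant –CH2OH on an sp³ backbone C → alcohol.
  CH(C6H5): pendant –C6H5: benzene ring → arene.
  CH(CH2Br): pendant –CH2X: halogen on sp³ carbon → alkyl halide.
  CH(CH=CH2): pendant –CH=CH2: C=C double bond → alkene.
  CH(NO2): –NO2 on an sp³ carbon → nitro (the N=O is not a carbonyl).
  CH2OCH2: C–O–C with sp³ carbons on both sides and no adjacent C=O → ether.
  CH(NH2): –NH2 on an sp³ carbon with no adjacent C=O → amine.
  CH(COCH3): pendant –COCH3: carbonyl C bonded to two carbons → ketone.
  COOCH3: –C(=O)OCH3: carbonyl C bonded to C and to –OCH3 → ester (not ketone + ether).
Alkene appears at: CH(CH=CH2) → 1.

1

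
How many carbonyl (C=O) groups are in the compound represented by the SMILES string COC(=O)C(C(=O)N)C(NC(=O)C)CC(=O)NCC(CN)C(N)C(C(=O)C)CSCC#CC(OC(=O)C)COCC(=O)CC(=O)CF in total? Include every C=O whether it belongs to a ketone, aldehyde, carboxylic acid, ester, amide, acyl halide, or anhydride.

8

CH3OOC: ester, 1 C=O (running total 1).
CH(CONH2): amide, 1 C=O (running total 2).
CH(NHCOCH3): amide, 1 C=O (running total 3).
CH2CONHCH2: amide, 1 C=O (running total 4).
CH(COCH3): ketone, 1 C=O (running total 5).
CH(OCOCH3): ester, 1 C=O (running total 6).
CO: ketone, 1 C=O (running total 7).
CO: ketone, 1 C=O (running total 8).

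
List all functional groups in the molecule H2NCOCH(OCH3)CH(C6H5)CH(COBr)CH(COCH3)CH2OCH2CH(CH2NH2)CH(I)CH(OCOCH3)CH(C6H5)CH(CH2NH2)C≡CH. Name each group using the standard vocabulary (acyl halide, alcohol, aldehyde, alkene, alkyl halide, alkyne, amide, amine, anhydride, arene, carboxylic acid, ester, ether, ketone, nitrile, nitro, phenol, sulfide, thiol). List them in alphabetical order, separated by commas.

acyl halide, alkyl halide, alkyne, amide, amine, arene, ester, ether, ketone

–C(=O)NH2: carbonyl C bonded to C and to N → amide (the N is not a separate amine).
pendant –OCH3: C–O–C with sp³ C, no adjacent C=O → ether.
pendant –C6H5: benzene ring → arene.
pendant –C(=O)X: carbonyl C bonded to C and halogen → acyl halide.
pendant –COCH3: carbonyl C bonded to two carbons → ketone.
C–O–C with sp³ carbons on both sides and no adjacent C=O → ether.
pendant –CH2NH2: N on sp³ C, no adjacent C=O → amine.
halogen on an sp³ carbon → alkyl halide.
pendant –OC(=O)CH3: an acyloxy group → ester.
pendant –C6H5: benzene ring → arene.
pendant –CH2NH2: N on sp³ C, no adjacent C=O → amine.
C≡C triple bond → alkyne.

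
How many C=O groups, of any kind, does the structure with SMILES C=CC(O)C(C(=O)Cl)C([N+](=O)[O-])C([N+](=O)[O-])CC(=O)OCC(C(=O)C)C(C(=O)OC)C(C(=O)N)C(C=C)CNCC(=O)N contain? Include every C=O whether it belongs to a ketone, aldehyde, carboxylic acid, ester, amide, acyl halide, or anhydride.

CH(COCl): acyl halide, 1 C=O (running total 1).
CH2COOCH2: ester, 1 C=O (running total 2).
CH(COCH3): ketone, 1 C=O (running total 3).
CH(COOCH3): ester, 1 C=O (running total 4).
CH(CONH2): amide, 1 C=O (running total 5).
CONH2: amide, 1 C=O (running total 6).

6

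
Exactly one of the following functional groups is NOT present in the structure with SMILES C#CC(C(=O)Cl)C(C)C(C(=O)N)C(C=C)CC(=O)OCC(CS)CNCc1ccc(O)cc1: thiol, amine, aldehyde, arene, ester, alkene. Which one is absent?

thiol: present (CH(CH2SH) — pendant –CH2SH → thiol).
ester: present (CH2COOCH2 — –C(=O)–O–C with C on the carbonyl side → ester).
arene: present (C6H4OH — –OH attached directly to an aromatic ring → phenol (not alcohol); the ring itself is an arene).
amine: present (CH2NHCH2 — C–N–C with sp³ carbons and no adjacent C=O → amine (secondary)).
alkene: present (CH(CH=CH2) — pendant –CH=CH2: C=C double bond → alkene).
aldehyde: no segment matches this pattern.

aldehyde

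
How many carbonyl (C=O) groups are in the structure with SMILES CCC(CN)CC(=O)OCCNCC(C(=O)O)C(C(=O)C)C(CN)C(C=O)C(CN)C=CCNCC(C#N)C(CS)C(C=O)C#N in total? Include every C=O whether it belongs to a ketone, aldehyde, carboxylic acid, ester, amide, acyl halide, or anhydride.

CH2COOCH2: ester, 1 C=O (running total 1).
CH(COOH): carboxylic acid, 1 C=O (running total 2).
CH(COCH3): ketone, 1 C=O (running total 3).
CH(CHO): aldehyde, 1 C=O (running total 4).
CH(CHO): aldehyde, 1 C=O (running total 5).

5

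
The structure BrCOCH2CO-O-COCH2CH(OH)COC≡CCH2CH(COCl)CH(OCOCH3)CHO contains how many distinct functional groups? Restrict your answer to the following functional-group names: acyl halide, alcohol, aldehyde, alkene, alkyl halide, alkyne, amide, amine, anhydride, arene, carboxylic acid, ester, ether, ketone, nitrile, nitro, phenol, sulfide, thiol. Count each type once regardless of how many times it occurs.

7

Taking each segment in turn:
  BrCO: –C(=O)Br: carbonyl C bonded to C and to a halogen → acyl halide (not alkyl halide).
  CH2CO-O-COCH2: two acyl groups sharing one oxygen, –C(=O)–O–C(=O)– → anhydride.
  CH(OH): –OH on an sp³ carbon → alcohol (secondary).
  CO: –C(=O)– with carbon on both sides → ketone.
  C≡C: C≡C triple bond → alkyne.
  CH(COCl): pendant –C(=O)X: carbonyl C bonded to C and halogen → acyl halide.
  CH(OCOCH3): pendant –OC(=O)CH3: an acyloxy group → ester.
  CHO: terminal –CHO: carbonyl C bonded to H and C → aldehyde.
Distinct types present: acyl halide, alcohol, aldehyde, alkyne, anhydride, ester, ketone.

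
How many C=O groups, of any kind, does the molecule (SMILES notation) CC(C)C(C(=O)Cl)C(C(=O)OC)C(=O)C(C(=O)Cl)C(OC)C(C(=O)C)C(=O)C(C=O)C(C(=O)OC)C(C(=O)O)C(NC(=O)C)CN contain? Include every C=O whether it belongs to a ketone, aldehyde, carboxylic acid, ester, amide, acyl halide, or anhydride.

CH(COCl): acyl halide, 1 C=O (running total 1).
CH(COOCH3): ester, 1 C=O (running total 2).
CO: ketone, 1 C=O (running total 3).
CH(COCl): acyl halide, 1 C=O (running total 4).
CH(COCH3): ketone, 1 C=O (running total 5).
CO: ketone, 1 C=O (running total 6).
CH(CHO): aldehyde, 1 C=O (running total 7).
CH(COOCH3): ester, 1 C=O (running total 8).
CH(COOH): carboxylic acid, 1 C=O (running total 9).
CH(NHCOCH3): amide, 1 C=O (running total 10).

10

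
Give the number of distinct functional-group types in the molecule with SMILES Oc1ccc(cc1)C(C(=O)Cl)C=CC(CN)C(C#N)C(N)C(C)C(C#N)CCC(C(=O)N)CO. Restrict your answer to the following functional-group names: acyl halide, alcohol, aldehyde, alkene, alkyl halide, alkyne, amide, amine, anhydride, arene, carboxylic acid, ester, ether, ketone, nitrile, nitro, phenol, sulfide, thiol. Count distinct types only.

8

Taking each segment in turn:
  HOC6H4: –OH attached directly to an aromatic ring → phenol (not alcohol); the ring itself is an arene.
  CH(COCl): pendant –C(=O)X: carbonyl C bonded to C and halogen → acyl halide.
  CH=CH: C=C double bond → alkene.
  CH(CH2NH2): pendant –CH2NH2: N on sp³ C, no adjacent C=O → amine.
  CH(CN): pendant –C≡N: nitrile.
  CH(NH2): –NH2 on an sp³ carbon with no adjacent C=O → amine.
  CH(CN): pendant –C≡N: nitrile.
  CH(CONH2): pendant –CONH2: carbonyl C bonded to C and N → amide.
  CH2OH: –OH on an sp³ carbon → alcohol.
Distinct types present: acyl halide, alcohol, alkene, amide, amine, arene, nitrile, phenol.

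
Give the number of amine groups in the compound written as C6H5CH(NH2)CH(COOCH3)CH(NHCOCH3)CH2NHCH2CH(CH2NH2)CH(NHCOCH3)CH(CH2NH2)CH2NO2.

C6H5– phenyl ring → arene.
–NH2 on an sp³ carbon with no adjacent C=O → amine.
pendant –COOCH3: carbonyl C bonded to C and –OCH3 → ester.
pendant –NHC(=O)CH3: N bonded to a carbonyl → amide (not amine).
C–N–C with sp³ carbons and no adjacent C=O → amine (secondary).
pendant –CH2NH2: N on sp³ C, no adjacent C=O → amine.
pendant –NHC(=O)CH3: N bonded to a carbonyl → amide (not amine).
pendant –CH2NH2: N on sp³ C, no adjacent C=O → amine.
–NO2 on carbon → nitro group.
Amine appears at: CH(NH2), CH2NHCH2, CH(CH2NH2), CH(CH2NH2) → 4.

4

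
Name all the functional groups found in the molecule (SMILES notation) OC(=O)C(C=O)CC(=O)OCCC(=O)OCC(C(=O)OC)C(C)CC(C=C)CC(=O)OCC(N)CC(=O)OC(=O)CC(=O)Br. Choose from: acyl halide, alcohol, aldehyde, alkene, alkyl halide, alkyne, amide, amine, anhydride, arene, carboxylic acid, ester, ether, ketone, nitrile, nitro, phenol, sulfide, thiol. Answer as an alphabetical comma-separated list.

acyl halide, aldehyde, alkene, amine, anhydride, carboxylic acid, ester

Taking each segment in turn:
  HOOC: –COOH: carbonyl C bonded to –OH and C → carboxylic acid (the –OH is not a separate alcohol).
  CH(CHO): pendant –CHO: carbonyl C bonded to C and H → aldehyde.
  CH2COOCH2: –C(=O)–O–C with C on the carbonyl side → ester.
  CH2COOCH2: –C(=O)–O–C with C on the carbonyl side → ester.
  CH(COOCH3): pendant –COOCH3: carbonyl C bonded to C and –OCH3 → ester.
  CH(CH=CH2): pendant –CH=CH2: C=C double bond → alkene.
  CH2COOCH2: –C(=O)–O–C with C on the carbonyl side → ester.
  CH(NH2): –NH2 on an sp³ carbon with no adjacent C=O → amine.
  CH2CO-O-COCH2: two acyl groups sharing one oxygen, –C(=O)–O–C(=O)– → anhydride.
  COBr: –C(=O)Br: carbonyl C bonded to C and to a halogen → acyl halide (not alkyl halide).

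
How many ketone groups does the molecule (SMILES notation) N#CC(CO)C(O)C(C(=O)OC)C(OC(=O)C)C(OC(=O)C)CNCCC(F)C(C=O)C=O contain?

0

Taking each segment in turn:
  N≡C: N≡C–: carbon triple-bonded to nitrogen → nitrile.
  CH(CH2OH): pendant –CH2OH on an sp³ backbone C → alcohol.
  CH(OH): –OH on an sp³ carbon → alcohol (secondary).
  CH(COOCH3): pendant –COOCH3: carbonyl C bonded to C and –OCH3 → ester.
  CH(OCOCH3): pendant –OC(=O)CH3: an acyloxy group → ester.
  CH(OCOCH3): pendant –OC(=O)CH3: an acyloxy group → ester.
  CH2NHCH2: C–N–C with sp³ carbons and no adjacent C=O → amine (secondary).
  CH(F): halogen on an sp³ carbon → alkyl halide.
  CH(CHO): pendant –CHO: carbonyl C bonded to C and H → aldehyde.
  CHO: terminal –CHO: carbonyl C bonded to H and C → aldehyde.
No segment is a ketone: CH(COOCH3) is ester, not ketone; CH(OCOCH3) is ester, not ketone; CH(OCOCH3) is ester, not ketone. → 0.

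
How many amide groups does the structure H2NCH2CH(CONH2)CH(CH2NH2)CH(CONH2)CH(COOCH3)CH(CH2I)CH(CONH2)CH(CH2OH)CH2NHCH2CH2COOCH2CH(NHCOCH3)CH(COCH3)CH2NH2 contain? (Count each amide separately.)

4

–NH2 on an sp³ carbon with no adjacent C=O → amine.
pendant –CONH2: carbonyl C bonded to C and N → amide.
pendant –CH2NH2: N on sp³ C, no adjacent C=O → amine.
pendant –CONH2: carbonyl C bonded to C and N → amide.
pendant –COOCH3: carbonyl C bonded to C and –OCH3 → ester.
pendant –CH2X: halogen on sp³ carbon → alkyl halide.
pendant –CONH2: carbonyl C bonded to C and N → amide.
pendant –CH2OH on an sp³ backbone C → alcohol.
C–N–C with sp³ carbons and no adjacent C=O → amine (secondary).
–C(=O)–O–C with C on the carbonyl side → ester.
pendant –NHC(=O)CH3: N bonded to a carbonyl → amide (not amine).
pendant –COCH3: carbonyl C bonded to two carbons → ketone.
–NH2 on an sp³ carbon with no adjacent C=O → amine.
Amide appears at: CH(CONH2), CH(CONH2), CH(CONH2), CH(NHCOCH3) → 4.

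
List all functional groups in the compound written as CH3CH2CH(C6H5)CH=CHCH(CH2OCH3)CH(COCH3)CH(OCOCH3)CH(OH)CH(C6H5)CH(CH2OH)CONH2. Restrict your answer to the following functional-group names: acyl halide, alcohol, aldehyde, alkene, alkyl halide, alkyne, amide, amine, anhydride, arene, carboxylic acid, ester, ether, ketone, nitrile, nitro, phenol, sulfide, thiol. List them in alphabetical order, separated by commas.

alcohol, alkene, amide, arene, ester, ether, ketone

Taking each segment in turn:
  CH(C6H5): pendant –C6H5: benzene ring → arene.
  CH=CH: C=C double bond → alkene.
  CH(CH2OCH3): pendant –CH2OCH3: C–O–C linkage → ether.
  CH(COCH3): pendant –COCH3: carbonyl C bonded to two carbons → ketone.
  CH(OCOCH3): pendant –OC(=O)CH3: an acyloxy group → ester.
  CH(OH): –OH on an sp³ carbon → alcohol (secondary).
  CH(C6H5): pendant –C6H5: benzene ring → arene.
  CH(CH2OH): pendant –CH2OH on an sp³ backbone C → alcohol.
  CONH2: –C(=O)NH2: carbonyl C bonded to C and to N → amide (the N is not a separate amine).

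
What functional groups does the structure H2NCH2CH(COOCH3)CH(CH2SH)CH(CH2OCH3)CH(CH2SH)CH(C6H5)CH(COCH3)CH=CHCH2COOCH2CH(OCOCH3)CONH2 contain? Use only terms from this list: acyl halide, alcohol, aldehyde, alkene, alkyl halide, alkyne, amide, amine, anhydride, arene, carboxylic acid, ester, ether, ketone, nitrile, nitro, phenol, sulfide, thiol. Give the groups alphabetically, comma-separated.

alkene, amide, amine, arene, ester, ether, ketone, thiol

–NH2 on an sp³ carbon with no adjacent C=O → amine.
pendant –COOCH3: carbonyl C bonded to C and –OCH3 → ester.
pendant –CH2SH → thiol.
pendant –CH2OCH3: C–O–C linkage → ether.
pendant –CH2SH → thiol.
pendant –C6H5: benzene ring → arene.
pendant –COCH3: carbonyl C bonded to two carbons → ketone.
C=C double bond → alkene.
–C(=O)–O–C with C on the carbonyl side → ester.
pendant –OC(=O)CH3: an acyloxy group → ester.
–C(=O)NH2: carbonyl C bonded to C and to N → amide (the N is not a separate amine).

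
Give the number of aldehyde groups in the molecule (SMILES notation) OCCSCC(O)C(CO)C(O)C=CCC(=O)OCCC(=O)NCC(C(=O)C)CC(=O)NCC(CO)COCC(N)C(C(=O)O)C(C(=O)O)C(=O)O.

0

Working along the chain:
  HOCH2: HO– on an sp³ carbon → alcohol.
  CH2SCH2: C–S–C linkage → sulfide (thioether).
  CH(OH): –OH on an sp³ carbon → alcohol (secondary).
  CH(CH2OH): pendant –CH2OH on an sp³ backbone C → alcohol.
  CH(OH): –OH on an sp³ carbon → alcohol (secondary).
  CH=CH: C=C double bond → alkene.
  CH2COOCH2: –C(=O)–O–C with C on the carbonyl side → ester.
  CH2CONHCH2: –C(=O)–N– linkage → amide (the N is not an amine).
  CH(COCH3): pendant –COCH3: carbonyl C bonded to two carbons → ketone.
  CH2CONHCH2: –C(=O)–N– linkage → amide (the N is not an amine).
  CH(CH2OH): pendant –CH2OH on an sp³ backbone C → alcohol.
  CH2OCH2: C–O–C with sp³ carbons on both sides and no adjacent C=O → ether.
  CH(NH2): –NH2 on an sp³ carbon with no adjacent C=O → amine.
  CH(COOH): pendant –COOH: carbonyl C bonded to C and –OH → carboxylic acid.
  CH(COOH): pendant –COOH: carbonyl C bonded to C and –OH → carboxylic acid.
  COOH: –COOH: carbonyl C bonded to –OH and C → carboxylic acid (the –OH is not a separate alcohol).
No segment is a aldehyde: CH2COOCH2 is ester, not aldehyde; CH(COCH3) is ketone, not aldehyde; CH(COOH) is carboxylic acid, not aldehyde. → 0.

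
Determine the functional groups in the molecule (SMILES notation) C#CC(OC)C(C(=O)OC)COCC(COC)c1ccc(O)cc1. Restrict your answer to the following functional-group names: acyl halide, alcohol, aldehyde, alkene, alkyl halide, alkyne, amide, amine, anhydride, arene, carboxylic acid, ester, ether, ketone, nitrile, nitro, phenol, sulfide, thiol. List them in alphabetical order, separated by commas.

alkyne, arene, ester, ether, phenol

Taking each segment in turn:
  HC≡C: C≡C triple bond → alkyne.
  CH(OCH3): pendant –OCH3: C–O–C with sp³ C, no adjacent C=O → ether.
  CH(COOCH3): pendant –COOCH3: carbonyl C bonded to C and –OCH3 → ester.
  CH2OCH2: C–O–C with sp³ carbons on both sides and no adjacent C=O → ether.
  CH(CH2OCH3): pendant –CH2OCH3: C–O–C linkage → ether.
  C6H4OH: –OH attached directly to an aromatic ring → phenol (not alcohol); the ring itself is an arene.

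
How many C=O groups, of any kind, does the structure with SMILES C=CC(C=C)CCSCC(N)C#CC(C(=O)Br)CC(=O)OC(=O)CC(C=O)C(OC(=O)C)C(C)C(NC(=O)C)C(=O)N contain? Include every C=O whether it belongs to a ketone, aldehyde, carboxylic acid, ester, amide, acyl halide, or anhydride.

7

CH(COBr): acyl halide, 1 C=O (running total 1).
CH2CO-O-COCH2: anhydride, 2 C=O (running total 3).
CH(CHO): aldehyde, 1 C=O (running total 4).
CH(OCOCH3): ester, 1 C=O (running total 5).
CH(NHCOCH3): amide, 1 C=O (running total 6).
CONH2: amide, 1 C=O (running total 7).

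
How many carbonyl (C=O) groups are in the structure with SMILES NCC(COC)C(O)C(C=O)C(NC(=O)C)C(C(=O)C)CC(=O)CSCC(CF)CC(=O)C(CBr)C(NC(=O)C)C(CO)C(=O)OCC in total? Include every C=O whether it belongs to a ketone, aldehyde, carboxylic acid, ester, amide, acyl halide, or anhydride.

7

CH(CHO): aldehyde, 1 C=O (running total 1).
CH(NHCOCH3): amide, 1 C=O (running total 2).
CH(COCH3): ketone, 1 C=O (running total 3).
CO: ketone, 1 C=O (running total 4).
CO: ketone, 1 C=O (running total 5).
CH(NHCOCH3): amide, 1 C=O (running total 6).
COOCH2CH3: ester, 1 C=O (running total 7).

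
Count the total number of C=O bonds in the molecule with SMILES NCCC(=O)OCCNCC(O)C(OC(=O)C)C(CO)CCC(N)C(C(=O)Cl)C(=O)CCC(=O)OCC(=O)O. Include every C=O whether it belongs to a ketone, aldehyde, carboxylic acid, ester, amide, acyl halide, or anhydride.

CH2COOCH2: ester, 1 C=O (running total 1).
CH(OCOCH3): ester, 1 C=O (running total 2).
CH(COCl): acyl halide, 1 C=O (running total 3).
CO: ketone, 1 C=O (running total 4).
CH2COOCH2: ester, 1 C=O (running total 5).
COOH: carboxylic acid, 1 C=O (running total 6).

6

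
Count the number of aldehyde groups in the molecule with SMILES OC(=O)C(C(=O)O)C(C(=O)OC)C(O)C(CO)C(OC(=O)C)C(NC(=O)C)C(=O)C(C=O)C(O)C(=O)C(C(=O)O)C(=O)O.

Working along the chain:
  HOOC: –COOH: carbonyl C bonded to –OH and C → carboxylic acid (the –OH is not a separate alcohol).
  CH(COOH): pendant –COOH: carbonyl C bonded to C and –OH → carboxylic acid.
  CH(COOCH3): pendant –COOCH3: carbonyl C bonded to C and –OCH3 → ester.
  CH(OH): –OH on an sp³ carbon → alcohol (secondary).
  CH(CH2OH): pendant –CH2OH on an sp³ backbone C → alcohol.
  CH(OCOCH3): pendant –OC(=O)CH3: an acyloxy group → ester.
  CH(NHCOCH3): pendant –NHC(=O)CH3: N bonded to a carbonyl → amide (not amine).
  CO: –C(=O)– with carbon on both sides → ketone.
  CH(CHO): pendant –CHO: carbonyl C bonded to C and H → aldehyde.
  CH(OH): –OH on an sp³ carbon → alcohol (secondary).
  CO: –C(=O)– with carbon on both sides → ketone.
  CH(COOH): pendant –COOH: carbonyl C bonded to C and –OH → carboxylic acid.
  COOH: –COOH: carbonyl C bonded to –OH and C → carboxylic acid (the –OH is not a separate alcohol).
Aldehyde appears at: CH(CHO) → 1.

1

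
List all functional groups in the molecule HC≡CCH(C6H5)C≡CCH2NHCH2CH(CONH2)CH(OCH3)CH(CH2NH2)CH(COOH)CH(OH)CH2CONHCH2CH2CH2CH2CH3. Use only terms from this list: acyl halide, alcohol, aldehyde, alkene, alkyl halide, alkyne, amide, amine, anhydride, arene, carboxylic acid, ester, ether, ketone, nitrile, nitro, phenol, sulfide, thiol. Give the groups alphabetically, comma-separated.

Taking each segment in turn:
  HC≡C: C≡C triple bond → alkyne.
  CH(C6H5): pendant –C6H5: benzene ring → arene.
  C≡C: C≡C triple bond → alkyne.
  CH2NHCH2: C–N–C with sp³ carbons and no adjacent C=O → amine (secondary).
  CH(CONH2): pendant –CONH2: carbonyl C bonded to C and N → amide.
  CH(OCH3): pendant –OCH3: C–O–C with sp³ C, no adjacent C=O → ether.
  CH(CH2NH2): pendant –CH2NH2: N on sp³ C, no adjacent C=O → amine.
  CH(COOH): pendant –COOH: carbonyl C bonded to C and –OH → carboxylic acid.
  CH(OH): –OH on an sp³ carbon → alcohol (secondary).
  CH2CONHCH2: –C(=O)–N– linkage → amide (the N is not an amine).

alcohol, alkyne, amide, amine, arene, carboxylic acid, ether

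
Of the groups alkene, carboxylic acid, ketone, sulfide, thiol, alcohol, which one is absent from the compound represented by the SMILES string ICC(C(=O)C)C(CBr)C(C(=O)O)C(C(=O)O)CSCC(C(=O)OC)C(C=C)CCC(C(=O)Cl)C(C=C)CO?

ketone: present (CH(COCH3) — pendant –COCH3: carbonyl C bonded to two carbons → ketone).
carboxylic acid: present (CH(COOH) — pendant –COOH: carbonyl C bonded to C and –OH → carboxylic acid).
sulfide: present (CH2SCH2 — C–S–C linkage → sulfide (thioether)).
alkene: present (CH(CH=CH2) — pendant –CH=CH2: C=C double bond → alkene).
alcohol: present (CH2OH — –OH on an sp³ carbon → alcohol).
thiol: no segment matches this pattern.

thiol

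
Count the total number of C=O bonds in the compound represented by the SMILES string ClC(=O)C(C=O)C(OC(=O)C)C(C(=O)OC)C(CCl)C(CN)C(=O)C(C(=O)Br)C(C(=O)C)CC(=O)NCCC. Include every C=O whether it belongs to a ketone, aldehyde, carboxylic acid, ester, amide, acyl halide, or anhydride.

8

ClCO: acyl halide, 1 C=O (running total 1).
CH(CHO): aldehyde, 1 C=O (running total 2).
CH(OCOCH3): ester, 1 C=O (running total 3).
CH(COOCH3): ester, 1 C=O (running total 4).
CO: ketone, 1 C=O (running total 5).
CH(COBr): acyl halide, 1 C=O (running total 6).
CH(COCH3): ketone, 1 C=O (running total 7).
CH2CONHCH2: amide, 1 C=O (running total 8).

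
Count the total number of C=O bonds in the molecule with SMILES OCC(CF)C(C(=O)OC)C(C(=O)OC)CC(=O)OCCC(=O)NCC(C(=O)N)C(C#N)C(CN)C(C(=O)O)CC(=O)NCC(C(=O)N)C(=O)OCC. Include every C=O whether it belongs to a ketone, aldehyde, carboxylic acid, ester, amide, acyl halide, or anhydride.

CH(COOCH3): ester, 1 C=O (running total 1).
CH(COOCH3): ester, 1 C=O (running total 2).
CH2COOCH2: ester, 1 C=O (running total 3).
CH2CONHCH2: amide, 1 C=O (running total 4).
CH(CONH2): amide, 1 C=O (running total 5).
CH(COOH): carboxylic acid, 1 C=O (running total 6).
CH2CONHCH2: amide, 1 C=O (running total 7).
CH(CONH2): amide, 1 C=O (running total 8).
COOCH2CH3: ester, 1 C=O (running total 9).

9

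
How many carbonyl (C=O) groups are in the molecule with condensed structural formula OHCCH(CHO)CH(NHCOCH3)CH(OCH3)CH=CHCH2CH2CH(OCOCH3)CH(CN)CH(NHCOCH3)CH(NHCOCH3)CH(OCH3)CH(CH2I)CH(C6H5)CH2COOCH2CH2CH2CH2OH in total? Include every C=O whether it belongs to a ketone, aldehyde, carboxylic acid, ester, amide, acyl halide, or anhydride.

7

OHC: aldehyde, 1 C=O (running total 1).
CH(CHO): aldehyde, 1 C=O (running total 2).
CH(NHCOCH3): amide, 1 C=O (running total 3).
CH(OCOCH3): ester, 1 C=O (running total 4).
CH(NHCOCH3): amide, 1 C=O (running total 5).
CH(NHCOCH3): amide, 1 C=O (running total 6).
CH2COOCH2: ester, 1 C=O (running total 7).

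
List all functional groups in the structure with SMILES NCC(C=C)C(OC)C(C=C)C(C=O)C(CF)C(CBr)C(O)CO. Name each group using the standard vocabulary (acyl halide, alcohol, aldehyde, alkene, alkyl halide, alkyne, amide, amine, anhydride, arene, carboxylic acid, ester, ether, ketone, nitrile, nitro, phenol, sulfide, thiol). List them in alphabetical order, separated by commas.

alcohol, aldehyde, alkene, alkyl halide, amine, ether

Taking each segment in turn:
  H2NCH2: –NH2 on an sp³ carbon with no adjacent C=O → amine.
  CH(CH=CH2): pendant –CH=CH2: C=C double bond → alkene.
  CH(OCH3): pendant –OCH3: C–O–C with sp³ C, no adjacent C=O → ether.
  CH(CH=CH2): pendant –CH=CH2: C=C double bond → alkene.
  CH(CHO): pendant –CHO: carbonyl C bonded to C and H → aldehyde.
  CH(CH2F): pendant –CH2X: halogen on sp³ carbon → alkyl halide.
  CH(CH2Br): pendant –CH2X: halogen on sp³ carbon → alkyl halide.
  CH(OH): –OH on an sp³ carbon → alcohol (secondary).
  CH2OH: –OH on an sp³ carbon → alcohol.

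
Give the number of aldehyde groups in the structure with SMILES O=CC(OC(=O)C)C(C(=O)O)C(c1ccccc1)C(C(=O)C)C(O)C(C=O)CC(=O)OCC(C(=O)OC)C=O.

Working along the chain:
  OHC: terminal –CHO: carbonyl C bonded to H and C → aldehyde.
  CH(OCOCH3): pendant –OC(=O)CH3: an acyloxy group → ester.
  CH(COOH): pendant –COOH: carbonyl C bonded to C and –OH → carboxylic acid.
  CH(C6H5): pendant –C6H5: benzene ring → arene.
  CH(COCH3): pendant –COCH3: carbonyl C bonded to two carbons → ketone.
  CH(OH): –OH on an sp³ carbon → alcohol (secondary).
  CH(CHO): pendant –CHO: carbonyl C bonded to C and H → aldehyde.
  CH2COOCH2: –C(=O)–O–C with C on the carbonyl side → ester.
  CH(COOCH3): pendant –COOCH3: carbonyl C bonded to C and –OCH3 → ester.
  CHO: terminal –CHO: carbonyl C bonded to H and C → aldehyde.
Aldehyde appears at: OHC, CH(CHO), CHO → 3.

3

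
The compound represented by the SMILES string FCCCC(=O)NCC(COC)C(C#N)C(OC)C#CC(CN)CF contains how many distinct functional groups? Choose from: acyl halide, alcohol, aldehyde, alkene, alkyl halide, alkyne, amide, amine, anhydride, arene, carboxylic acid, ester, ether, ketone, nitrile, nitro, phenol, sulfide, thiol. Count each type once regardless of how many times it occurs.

6

halogen on an sp³ carbon → alkyl halide.
–C(=O)–N– linkage → amide (the N is not an amine).
pendant –CH2OCH3: C–O–C linkage → ether.
pendant –C≡N: nitrile.
pendant –OCH3: C–O–C with sp³ C, no adjacent C=O → ether.
C≡C triple bond → alkyne.
pendant –CH2NH2: N on sp³ C, no adjacent C=O → amine.
halogen on an sp³ carbon → alkyl halide.
Distinct types present: alkyl halide, alkyne, amide, amine, ether, nitrile.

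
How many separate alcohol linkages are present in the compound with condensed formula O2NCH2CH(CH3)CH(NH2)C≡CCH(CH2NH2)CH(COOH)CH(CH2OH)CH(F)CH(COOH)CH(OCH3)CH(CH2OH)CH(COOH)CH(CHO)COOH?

2

Reading the structure from left to right:
  O2NCH2: –NO2 on carbon → nitro group.
  CH(NH2): –NH2 on an sp³ carbon with no adjacent C=O → amine.
  C≡C: C≡C triple bond → alkyne.
  CH(CH2NH2): pendant –CH2NH2: N on sp³ C, no adjacent C=O → amine.
  CH(COOH): pendant –COOH: carbonyl C bonded to C and –OH → carboxylic acid.
  CH(CH2OH): pendant –CH2OH on an sp³ backbone C → alcohol.
  CH(F): halogen on an sp³ carbon → alkyl halide.
  CH(COOH): pendant –COOH: carbonyl C bonded to C and –OH → carboxylic acid.
  CH(OCH3): pendant –OCH3: C–O–C with sp³ C, no adjacent C=O → ether.
  CH(CH2OH): pendant –CH2OH on an sp³ backbone C → alcohol.
  CH(COOH): pendant –COOH: carbonyl C bonded to C and –OH → carboxylic acid.
  CH(CHO): pendant –CHO: carbonyl C bonded to C and H → aldehyde.
  COOH: –COOH: carbonyl C bonded to –OH and C → carboxylic acid (the –OH is not a separate alcohol).
Alcohol appears at: CH(CH2OH), CH(CH2OH) → 2.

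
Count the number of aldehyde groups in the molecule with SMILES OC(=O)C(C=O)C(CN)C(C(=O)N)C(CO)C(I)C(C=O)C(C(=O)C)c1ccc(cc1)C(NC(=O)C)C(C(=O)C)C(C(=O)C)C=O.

Working along the chain:
  HOOC: –COOH: carbonyl C bonded to –OH and C → carboxylic acid (the –OH is not a separate alcohol).
  CH(CHO): pendant –CHO: carbonyl C bonded to C and H → aldehyde.
  CH(CH2NH2): pendant –CH2NH2: N on sp³ C, no adjacent C=O → amine.
  CH(CONH2): pendant –CONH2: carbonyl C bonded to C and N → amide.
  CH(CH2OH): pendant –CH2OH on an sp³ backbone C → alcohol.
  CH(I): halogen on an sp³ carbon → alkyl halide.
  CH(CHO): pendant –CHO: carbonyl C bonded to C and H → aldehyde.
  CH(COCH3): pendant –COCH3: carbonyl C bonded to two carbons → ketone.
  C6H4: para-disubstituted benzene ring → arene.
  CH(NHCOCH3): pendant –NHC(=O)CH3: N bonded to a carbonyl → amide (not amine).
  CH(COCH3): pendant –COCH3: carbonyl C bonded to two carbons → ketone.
  CH(COCH3): pendant –COCH3: carbonyl C bonded to two carbons → ketone.
  CHO: terminal –CHO: carbonyl C bonded to H and C → aldehyde.
Aldehyde appears at: CH(CHO), CH(CHO), CHO → 3.

3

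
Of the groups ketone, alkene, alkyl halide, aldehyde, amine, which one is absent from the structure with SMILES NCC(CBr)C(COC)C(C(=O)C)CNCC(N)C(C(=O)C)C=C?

aldehyde

amine: present (H2NCH2 — –NH2 on an sp³ carbon with no adjacent C=O → amine).
alkyl halide: present (CH(CH2Br) — pendant –CH2X: halogen on sp³ carbon → alkyl halide).
ketone: present (CH(COCH3) — pendant –COCH3: carbonyl C bonded to two carbons → ketone).
alkene: present (CH=CH2 — C=C double bond → alkene).
aldehyde: absent. In CH(COCH3), the carbonyl carbon is bonded to two carbons, so it is a ketone, not an aldehyde.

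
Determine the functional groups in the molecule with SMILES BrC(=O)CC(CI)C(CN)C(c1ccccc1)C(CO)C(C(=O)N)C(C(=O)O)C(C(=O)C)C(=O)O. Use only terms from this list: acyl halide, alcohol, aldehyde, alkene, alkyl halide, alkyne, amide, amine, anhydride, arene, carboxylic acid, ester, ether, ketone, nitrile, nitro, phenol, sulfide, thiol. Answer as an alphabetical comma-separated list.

Taking each segment in turn:
  BrCO: –C(=O)Br: carbonyl C bonded to C and to a halogen → acyl halide (not alkyl halide).
  CH(CH2I): pendant –CH2X: halogen on sp³ carbon → alkyl halide.
  CH(CH2NH2): pendant –CH2NH2: N on sp³ C, no adjacent C=O → amine.
  CH(C6H5): pendant –C6H5: benzene ring → arene.
  CH(CH2OH): pendant –CH2OH on an sp³ backbone C → alcohol.
  CH(CONH2): pendant –CONH2: carbonyl C bonded to C and N → amide.
  CH(COOH): pendant –COOH: carbonyl C bonded to C and –OH → carboxylic acid.
  CH(COCH3): pendant –COCH3: carbonyl C bonded to two carbons → ketone.
  COOH: –COOH: carbonyl C bonded to –OH and C → carboxylic acid (the –OH is not a separate alcohol).

acyl halide, alcohol, alkyl halide, amide, amine, arene, carboxylic acid, ketone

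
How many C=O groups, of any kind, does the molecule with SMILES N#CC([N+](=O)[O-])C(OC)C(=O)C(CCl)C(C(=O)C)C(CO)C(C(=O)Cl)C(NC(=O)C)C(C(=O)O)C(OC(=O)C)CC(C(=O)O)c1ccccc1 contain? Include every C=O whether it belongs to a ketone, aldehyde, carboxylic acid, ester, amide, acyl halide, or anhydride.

CO: ketone, 1 C=O (running total 1).
CH(COCH3): ketone, 1 C=O (running total 2).
CH(COCl): acyl halide, 1 C=O (running total 3).
CH(NHCOCH3): amide, 1 C=O (running total 4).
CH(COOH): carboxylic acid, 1 C=O (running total 5).
CH(OCOCH3): ester, 1 C=O (running total 6).
CH(COOH): carboxylic acid, 1 C=O (running total 7).

7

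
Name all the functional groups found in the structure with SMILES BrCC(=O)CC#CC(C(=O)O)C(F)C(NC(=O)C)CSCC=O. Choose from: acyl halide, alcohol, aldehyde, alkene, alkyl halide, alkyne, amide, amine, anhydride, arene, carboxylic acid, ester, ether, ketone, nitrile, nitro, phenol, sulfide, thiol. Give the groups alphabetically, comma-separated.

aldehyde, alkyl halide, alkyne, amide, carboxylic acid, ketone, sulfide

Taking each segment in turn:
  BrCH2: halogen on an sp³ carbon → alkyl halide.
  CO: –C(=O)– with carbon on both sides → ketone.
  C≡C: C≡C triple bond → alkyne.
  CH(COOH): pendant –COOH: carbonyl C bonded to C and –OH → carboxylic acid.
  CH(F): halogen on an sp³ carbon → alkyl halide.
  CH(NHCOCH3): pendant –NHC(=O)CH3: N bonded to a carbonyl → amide (not amine).
  CH2SCH2: C–S–C linkage → sulfide (thioether).
  CHO: terminal –CHO: carbonyl C bonded to H and C → aldehyde.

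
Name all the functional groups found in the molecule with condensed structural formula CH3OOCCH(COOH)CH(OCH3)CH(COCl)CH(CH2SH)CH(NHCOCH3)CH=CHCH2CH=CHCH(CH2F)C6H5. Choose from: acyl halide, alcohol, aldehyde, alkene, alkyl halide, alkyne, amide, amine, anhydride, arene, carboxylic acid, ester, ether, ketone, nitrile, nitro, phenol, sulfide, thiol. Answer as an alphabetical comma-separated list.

acyl halide, alkene, alkyl halide, amide, arene, carboxylic acid, ester, ether, thiol

Working along the chain:
  CH3OOC: CH3O–C(=O)–: carbonyl C bonded to C and to –OCH3 → ester (not ketone + ether).
  CH(COOH): pendant –COOH: carbonyl C bonded to C and –OH → carboxylic acid.
  CH(OCH3): pendant –OCH3: C–O–C with sp³ C, no adjacent C=O → ether.
  CH(COCl): pendant –C(=O)X: carbonyl C bonded to C and halogen → acyl halide.
  CH(CH2SH): pendant –CH2SH → thiol.
  CH(NHCOCH3): pendant –NHC(=O)CH3: N bonded to a carbonyl → amide (not amine).
  CH=CH: C=C double bond → alkene.
  CH=CH: C=C double bond → alkene.
  CH(CH2F): pendant –CH2X: halogen on sp³ carbon → alkyl halide.
  C6H5: –C6H5 phenyl ring → arene.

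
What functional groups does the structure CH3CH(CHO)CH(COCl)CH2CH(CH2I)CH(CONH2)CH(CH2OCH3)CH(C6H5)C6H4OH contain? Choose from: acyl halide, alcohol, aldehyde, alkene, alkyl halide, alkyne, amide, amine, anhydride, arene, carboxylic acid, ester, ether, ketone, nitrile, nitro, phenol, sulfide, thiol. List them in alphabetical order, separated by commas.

acyl halide, aldehyde, alkyl halide, amide, arene, ether, phenol

Reading the structure from left to right:
  CH(CHO): pendant –CHO: carbonyl C bonded to C and H → aldehyde.
  CH(COCl): pendant –C(=O)X: carbonyl C bonded to C and halogen → acyl halide.
  CH(CH2I): pendant –CH2X: halogen on sp³ carbon → alkyl halide.
  CH(CONH2): pendant –CONH2: carbonyl C bonded to C and N → amide.
  CH(CH2OCH3): pendant –CH2OCH3: C–O–C linkage → ether.
  CH(C6H5): pendant –C6H5: benzene ring → arene.
  C6H4OH: –OH attached directly to an aromatic ring → phenol (not alcohol); the ring itself is an arene.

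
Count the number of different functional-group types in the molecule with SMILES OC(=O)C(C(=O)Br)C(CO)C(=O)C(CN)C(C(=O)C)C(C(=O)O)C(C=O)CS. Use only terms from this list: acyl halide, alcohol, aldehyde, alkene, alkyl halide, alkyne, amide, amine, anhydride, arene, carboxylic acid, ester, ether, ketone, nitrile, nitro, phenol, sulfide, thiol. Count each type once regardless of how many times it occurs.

Taking each segment in turn:
  HOOC: –COOH: carbonyl C bonded to –OH and C → carboxylic acid (the –OH is not a separate alcohol).
  CH(COBr): pendant –C(=O)X: carbonyl C bonded to C and halogen → acyl halide.
  CH(CH2OH): pendant –CH2OH on an sp³ backbone C → alcohol.
  CO: –C(=O)– with carbon on both sides → ketone.
  CH(CH2NH2): pendant –CH2NH2: N on sp³ C, no adjacent C=O → amine.
  CH(COCH3): pendant –COCH3: carbonyl C bonded to two carbons → ketone.
  CH(COOH): pendant –COOH: carbonyl C bonded to C and –OH → carboxylic acid.
  CH(CHO): pendant –CHO: carbonyl C bonded to C and H → aldehyde.
  CH2SH: –SH on an sp³ carbon → thiol.
Distinct types present: acyl halide, alcohol, aldehyde, amine, carboxylic acid, ketone, thiol.

7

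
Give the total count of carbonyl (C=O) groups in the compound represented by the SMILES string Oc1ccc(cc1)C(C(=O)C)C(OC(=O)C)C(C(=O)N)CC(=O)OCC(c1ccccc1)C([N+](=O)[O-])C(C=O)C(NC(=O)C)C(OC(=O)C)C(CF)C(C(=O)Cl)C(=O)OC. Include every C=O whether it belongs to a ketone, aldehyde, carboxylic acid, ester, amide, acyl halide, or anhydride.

9

CH(COCH3): ketone, 1 C=O (running total 1).
CH(OCOCH3): ester, 1 C=O (running total 2).
CH(CONH2): amide, 1 C=O (running total 3).
CH2COOCH2: ester, 1 C=O (running total 4).
CH(CHO): aldehyde, 1 C=O (running total 5).
CH(NHCOCH3): amide, 1 C=O (running total 6).
CH(OCOCH3): ester, 1 C=O (running total 7).
CH(COCl): acyl halide, 1 C=O (running total 8).
COOCH3: ester, 1 C=O (running total 9).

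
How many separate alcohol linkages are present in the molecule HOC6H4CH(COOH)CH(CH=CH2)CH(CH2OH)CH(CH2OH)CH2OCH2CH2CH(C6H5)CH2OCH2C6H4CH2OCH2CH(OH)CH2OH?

4

Reading the structure from left to right:
  HOC6H4: –OH attached directly to an aromatic ring → phenol (not alcohol); the ring itself is an arene.
  CH(COOH): pendant –COOH: carbonyl C bonded to C and –OH → carboxylic acid.
  CH(CH=CH2): pendant –CH=CH2: C=C double bond → alkene.
  CH(CH2OH): pendant –CH2OH on an sp³ backbone C → alcohol.
  CH(CH2OH): pendant –CH2OH on an sp³ backbone C → alcohol.
  CH2OCH2: C–O–C with sp³ carbons on both sides and no adjacent C=O → ether.
  CH(C6H5): pendant –C6H5: benzene ring → arene.
  CH2OCH2: C–O–C with sp³ carbons on both sides and no adjacent C=O → ether.
  C6H4: para-disubstituted benzene ring → arene.
  CH2OCH2: C–O–C with sp³ carbons on both sides and no adjacent C=O → ether.
  CH(OH): –OH on an sp³ carbon → alcohol (secondary).
  CH2OH: –OH on an sp³ carbon → alcohol.
Alcohol appears at: CH(CH2OH), CH(CH2OH), CH(OH), CH2OH → 4.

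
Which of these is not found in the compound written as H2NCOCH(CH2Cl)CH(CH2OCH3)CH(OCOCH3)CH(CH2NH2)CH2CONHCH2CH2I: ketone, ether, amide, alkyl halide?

alkyl halide: present (CH(CH2Cl) — pendant –CH2X: halogen on sp³ carbon → alkyl halide).
ether: present (CH(CH2OCH3) — pendant –CH2OCH3: C–O–C linkage → ether).
amide: present (H2NCO — –C(=O)NH2: carbonyl C bonded to C and to N → amide (the N is not a separate amine)).
ketone: absent. In CH(OCOCH3), the C=O is bonded to an –O–C group, which defines an ester, not a ketone. In each of H2NCO and CH2CONHCH2, the C=O is bonded to nitrogen, which defines an amide, not a ketone.

ketone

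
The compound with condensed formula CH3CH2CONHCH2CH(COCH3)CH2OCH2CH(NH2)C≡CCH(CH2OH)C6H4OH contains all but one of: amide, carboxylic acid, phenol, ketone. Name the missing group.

amide: present (CH2CONHCH2 — –C(=O)–N– linkage → amide (the N is not an amine)).
phenol: present (C6H4OH — –OH attached directly to an aromatic ring → phenol (not alcohol); the ring itself is an arene).
ketone: present (CH(COCH3) — pendant –COCH3: carbonyl C bonded to two carbons → ketone).
carboxylic acid: absent. In CH2CONHCH2, the carbonyl is bonded to nitrogen, not to –OH; that is an amide.

carboxylic acid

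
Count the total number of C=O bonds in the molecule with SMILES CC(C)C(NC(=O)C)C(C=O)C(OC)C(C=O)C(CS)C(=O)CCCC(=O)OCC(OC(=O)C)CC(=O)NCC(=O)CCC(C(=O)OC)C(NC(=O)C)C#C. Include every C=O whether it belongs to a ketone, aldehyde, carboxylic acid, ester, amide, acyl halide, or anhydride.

CH(NHCOCH3): amide, 1 C=O (running total 1).
CH(CHO): aldehyde, 1 C=O (running total 2).
CH(CHO): aldehyde, 1 C=O (running total 3).
CO: ketone, 1 C=O (running total 4).
CH2COOCH2: ester, 1 C=O (running total 5).
CH(OCOCH3): ester, 1 C=O (running total 6).
CH2CONHCH2: amide, 1 C=O (running total 7).
CO: ketone, 1 C=O (running total 8).
CH(COOCH3): ester, 1 C=O (running total 9).
CH(NHCOCH3): amide, 1 C=O (running total 10).

10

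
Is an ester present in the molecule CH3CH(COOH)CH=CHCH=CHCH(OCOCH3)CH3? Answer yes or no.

yes

pendant –COOH: carbonyl C bonded to C and –OH → carboxylic acid.
C=C double bond → alkene.
C=C double bond → alkene.
pendant –OC(=O)CH3: an acyloxy group → ester.
The CH(OCOCH3) segment supplies the ester: pendant –OC(=O)CH3: an acyloxy group → ester.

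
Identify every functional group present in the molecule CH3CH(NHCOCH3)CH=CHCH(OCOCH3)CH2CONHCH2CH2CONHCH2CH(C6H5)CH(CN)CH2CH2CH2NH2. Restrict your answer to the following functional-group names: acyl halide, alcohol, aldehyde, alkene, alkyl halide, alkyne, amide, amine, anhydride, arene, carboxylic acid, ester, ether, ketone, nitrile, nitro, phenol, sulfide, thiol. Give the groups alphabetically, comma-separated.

alkene, amide, amine, arene, ester, nitrile

Working along the chain:
  CH(NHCOCH3): pendant –NHC(=O)CH3: N bonded to a carbonyl → amide (not amine).
  CH=CH: C=C double bond → alkene.
  CH(OCOCH3): pendant –OC(=O)CH3: an acyloxy group → ester.
  CH2CONHCH2: –C(=O)–N– linkage → amide (the N is not an amine).
  CH2CONHCH2: –C(=O)–N– linkage → amide (the N is not an amine).
  CH(C6H5): pendant –C6H5: benzene ring → arene.
  CH(CN): pendant –C≡N: nitrile.
  CH2NH2: –NH2 on an sp³ carbon with no adjacent C=O → amine.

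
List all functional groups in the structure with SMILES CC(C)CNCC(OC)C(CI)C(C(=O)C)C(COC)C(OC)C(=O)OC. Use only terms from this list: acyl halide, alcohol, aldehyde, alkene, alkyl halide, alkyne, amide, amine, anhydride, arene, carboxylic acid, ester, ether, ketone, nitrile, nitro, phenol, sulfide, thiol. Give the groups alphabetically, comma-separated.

alkyl halide, amine, ester, ether, ketone

Taking each segment in turn:
  CH2NHCH2: C–N–C with sp³ carbons and no adjacent C=O → amine (secondary).
  CH(OCH3): pendant –OCH3: C–O–C with sp³ C, no adjacent C=O → ether.
  CH(CH2I): pendant –CH2X: halogen on sp³ carbon → alkyl halide.
  CH(COCH3): pendant –COCH3: carbonyl C bonded to two carbons → ketone.
  CH(CH2OCH3): pendant –CH2OCH3: C–O–C linkage → ether.
  CH(OCH3): pendant –OCH3: C–O–C with sp³ C, no adjacent C=O → ether.
  COOCH3: –C(=O)OCH3: carbonyl C bonded to C and to –OCH3 → ester (not ketone + ether).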